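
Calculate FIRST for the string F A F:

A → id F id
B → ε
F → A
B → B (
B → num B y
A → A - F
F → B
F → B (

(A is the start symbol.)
{ '(', 'id', 'num' }

FIRST sets of the non-terminals involved (from the grammar, by fixed-point iteration):
  FIRST(F) = { '(', 'id', 'num', ε }
  FIRST(A) = { 'id' }

To compute FIRST(F A F), process the symbols left to right:
Symbol F is a non-terminal. Add FIRST(F) \ {ε} = { '(', 'id', 'num' }
F is nullable (ε ∈ FIRST(F)), continue to the next symbol.
Symbol A is a non-terminal. Add FIRST(A) \ {ε} = { 'id' }
A is not nullable (ε ∉ FIRST(A)), so stop here.
FIRST(F A F) = { '(', 'id', 'num' }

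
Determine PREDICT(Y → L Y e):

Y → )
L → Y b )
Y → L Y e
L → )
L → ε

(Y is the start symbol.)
PREDICT(Y → L Y e) = (FIRST(RHS) \ {ε}) ∪ (FOLLOW(Y) if ε ∈ FIRST(RHS), i.e. RHS ⇒* ε)
FIRST(L) = { ')', ε }
FIRST(Y) = { ')' }
FIRST(L Y e) = { ')' }
ε ∉ FIRST(L Y e), so FOLLOW(Y) is not added.
PREDICT(Y → L Y e) = { ')' }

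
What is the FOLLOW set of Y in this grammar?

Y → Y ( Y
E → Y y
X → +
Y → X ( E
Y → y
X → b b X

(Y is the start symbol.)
{ $, '(', 'y' }

To compute FOLLOW(Y), find every occurrence of Y on a right-hand side N → α Y β: add FIRST(β) \ {ε}, and if β is empty or nullable also add FOLLOW(N). Iterate to a fixed point.

Y is the start symbol, so $ ∈ FOLLOW(Y).
In Y → Y ( Y: Y is followed by '(' Y, add FIRST('(' Y) \ {ε} = { '(' }
In Y → Y ( Y: Y is at the end; this adds FOLLOW(Y) to itself — nothing new
In E → Y y: Y is followed by y, add FIRST(y) \ {ε} = { 'y' }

Taking the union: FOLLOW(Y) = { $, '(', 'y' }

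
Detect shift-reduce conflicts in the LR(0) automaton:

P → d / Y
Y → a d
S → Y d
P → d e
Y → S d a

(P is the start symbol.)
Augment with P' → P and build the canonical LR(0) collection (I0 = CLOSURE({[P' → . P]}), then GOTO on every symbol after a dot until no new states appear). It has 12 states:
  I0: { [P → . d / Y], [P → . d e], [P' → . P] }  — shift
  I1: { [P' → P .] }  — accept
  I2: { [P → d . / Y], [P → d . e] }  — shift
  I3: { [P → d / . Y], [S → . Y d], [Y → . S d a], [Y → . a d] }  — shift
  I4: { [P → d e .] }  — reduce
  I5: { [Y → S . d a] }  — shift
  I6: { [P → d / Y .], [S → Y . d] }  — shift, reduce
  I7: { [Y → a . d] }  — shift
  I8: { [Y → a d .] }  — reduce
  I9: { [S → Y d .] }  — reduce
  I10: { [Y → S d . a] }  — shift
  I11: { [Y → S d a .] }  — reduce

I6 contains reduce item [P → d / Y .] and shift item [S → Y . d] — shift-reduce conflict.

Answer: Yes — I6: [P → d / Y .] vs [S → Y . d]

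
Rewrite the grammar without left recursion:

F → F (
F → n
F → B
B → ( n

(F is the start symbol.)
F → n F'
F → B F'
F' → ( F'
F' → ε
B → ( n

F is directly left-recursive. The standard transformation for
  A → A α₁ | ... | A α_m | β₁ | ... | β_n
is
  A  → β₁ A' | ... | β_n A'
  A' → α₁ A' | ... | α_m A' | ε

F → n becomes F → n F'
F → B becomes F → B F'
F → F ( becomes F' → ( F'
Add F' → ε

Productions for other non-terminals are unchanged:
  B → ( n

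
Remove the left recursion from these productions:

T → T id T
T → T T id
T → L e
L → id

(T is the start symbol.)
T is directly left-recursive. The standard transformation for
  A → A α₁ | ... | A α_m | β₁ | ... | β_n
is
  A  → β₁ A' | ... | β_n A'
  A' → α₁ A' | ... | α_m A' | ε

T → L e becomes T → L e T'
T → T id T becomes T' → id T T'
T → T T id becomes T' → T id T'
Add T' → ε

Productions for other non-terminals are unchanged:
  L → id

Resulting grammar:
T → L e T'
T' → id T T'
T' → T id T'
T' → ε
L → id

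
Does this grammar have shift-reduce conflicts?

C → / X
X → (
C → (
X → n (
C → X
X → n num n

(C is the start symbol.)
Augment with C' → C and build the canonical LR(0) collection (I0 = CLOSURE({[C' → . C]}), then GOTO on every symbol after a dot until no new states appear). It has 11 states:
  I0: { [C → . (], [C → . / X], [C → . X], [C' → . C], [X → . (], [X → . n (], [X → . n num n] }  — shift
  I1: { [C → ( .], [X → ( .] }  — 2 reduces
  I2: { [C → / . X], [X → . (], [X → . n (], [X → . n num n] }  — shift
  I3: { [C' → C .] }  — accept
  I4: { [C → X .] }  — reduce
  I5: { [X → n . (], [X → n . num n] }  — shift
  I6: { [X → n ( .] }  — reduce
  I7: { [X → n num . n] }  — shift
  I8: { [X → n num n .] }  — reduce
  I9: { [X → ( .] }  — reduce
  I10: { [C → / X .] }  — reduce

No state contains both a complete item and a shift item.

Answer: No shift-reduce conflicts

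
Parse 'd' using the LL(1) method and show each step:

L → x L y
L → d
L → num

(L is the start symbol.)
LL(1) parsing maintains a stack (initially the start symbol over $) and the input. At each step: if the stack top is a terminal, match it against the current input token; if it is a non-terminal N, replace it with the RHS of M[N, lookahead] (the unique production whose predict set contains the lookahead).

Stack is shown with the top on the left.

Stack  Input  Action
--------------------
L $    d $    output L → d
d $    d $    match 'd'
$      $      accept

The string is accepted.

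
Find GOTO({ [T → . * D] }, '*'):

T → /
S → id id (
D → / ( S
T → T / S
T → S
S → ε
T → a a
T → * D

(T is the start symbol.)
{ [D → . / ( S], [T → * . D] }

GOTO(I, '*') = CLOSURE({ [A → αX.β] : [A → α.Xβ] ∈ I, X = '*' })

Items with dot before '*', with the dot advanced:
  [T → . * D] → [T → * . D]
Closure of the advanced items:
  [T → * . D] has the dot before D: add [D → . / ( S]

GOTO = { [D → . / ( S], [T → * . D] }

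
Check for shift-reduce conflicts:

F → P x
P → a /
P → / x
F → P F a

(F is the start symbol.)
No shift-reduce conflicts

A shift-reduce conflict occurs when an LR(0) state has both:
  - a complete (reduce) item [A → α .] (dot at the end), and
  - a shift item [B → β . c γ] (dot before a terminal).

Augment with F' → F and build the canonical LR(0) collection (I0 = CLOSURE({[F' → . F]}), then GOTO on every symbol after a dot until no new states appear). It has 10 states:
  I0: { [F → . P F a], [F → . P x], [F' → . F], [P → . / x], [P → . a /] }  — shift
  I1: { [P → / . x] }  — shift
  I2: { [F' → F .] }  — accept
  I3: { [F → . P F a], [F → . P x], [F → P . F a], [F → P . x], [P → . / x], [P → . a /] }  — shift
  I4: { [P → a . /] }  — shift
  I5: { [P → a / .] }  — reduce
  I6: { [F → P F . a] }  — shift
  I7: { [F → P x .] }  — reduce
  I8: { [F → P F a .] }  — reduce
  I9: { [P → / x .] }  — reduce

No state contains both a complete item and a shift item.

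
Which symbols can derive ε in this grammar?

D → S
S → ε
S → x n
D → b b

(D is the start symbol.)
{ 'D', 'S' }

A non-terminal is nullable if it can derive ε (the empty string): either it has an ε-production, or it has a production whose right-hand side consists entirely of nullable non-terminals.

ε-productions: S → ε
So S is immediately nullable.
D → S: every symbol on the right is nullable, so D is nullable too.
Every non-terminal is now nullable.
Nullable = { 'D', 'S' }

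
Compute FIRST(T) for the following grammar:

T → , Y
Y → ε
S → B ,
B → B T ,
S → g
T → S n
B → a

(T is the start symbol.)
{ ',', 'a', 'g' }

To compute FIRST(T), examine every production with T on the left-hand side, reading each right-hand side left to right until a non-nullable symbol is reached.

FIRST sets of the other non-terminals involved (by the same procedure, iterated to a fixed point):
  FIRST(S) = { 'a', 'g' }

From T → , Y:
  - ',' is a terminal: add ',' and stop
From T → S n:
  - S is a non-terminal: add FIRST(S) \ {ε} = { 'a', 'g' }
    S is not nullable, so stop

Collecting: FIRST(T) = { ',', 'a', 'g' }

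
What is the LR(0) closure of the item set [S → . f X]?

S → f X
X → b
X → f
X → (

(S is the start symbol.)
{ [S → . f X] }

To compute CLOSURE, for each item [A → α.Bβ] where B is a non-terminal, add [B → .γ] for all productions B → γ; repeat for the newly added items until nothing changes.

Start with: [S → . f X]
The dot precedes the terminal f, so nothing is added.

CLOSURE = { [S → . f X] }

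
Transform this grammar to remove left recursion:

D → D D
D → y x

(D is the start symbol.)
D is directly left-recursive. The standard transformation for
  A → A α₁ | ... | A α_m | β₁ | ... | β_n
is
  A  → β₁ A' | ... | β_n A'
  A' → α₁ A' | ... | α_m A' | ε

D → y x becomes D → y x D'
D → D D becomes D' → D D'
Add D' → ε

Resulting grammar:
D → y x D'
D' → D D'
D' → ε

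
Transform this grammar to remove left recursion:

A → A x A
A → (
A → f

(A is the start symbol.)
A is directly left-recursive. The standard transformation for
  A → A α₁ | ... | A α_m | β₁ | ... | β_n
is
  A  → β₁ A' | ... | β_n A'
  A' → α₁ A' | ... | α_m A' | ε

A → ( becomes A → ( A'
A → f becomes A → f A'
A → A x A becomes A' → x A A'
Add A' → ε

Resulting grammar:
A → ( A'
A → f A'
A' → x A A'
A' → ε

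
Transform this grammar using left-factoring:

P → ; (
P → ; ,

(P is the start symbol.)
Left-factoring transforms A → αβ₁ | αβ₂ into A → αA' and A' → β₁ | β₂
(α is the longest common prefix among the alternatives). Repeat until
no nonterminal has two alternatives with a common prefix.

Round 1: P has alternatives sharing prefix ';'. Introduce P': P → ; P'
  Add: P' → (
  Add: P' → ,

No remaining common prefixes — done.

Resulting grammar:
P → ; P'
P' → (
P' → ,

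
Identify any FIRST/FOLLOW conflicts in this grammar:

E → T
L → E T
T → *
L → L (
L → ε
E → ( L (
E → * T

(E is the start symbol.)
Nullable non-terminals: L.
FIRST sets used below: FIRST(E) = { '(', '*' }, FIRST(L) = { '(', '*', ε }

L: nullable alternative(s) L → ε; FOLLOW(L) = { '(' }
  L → E T: FIRST \ {ε} = { '(', '*' } — overlaps FOLLOW(L) on { '(' }: CONFLICT
  L → L (: FIRST \ {ε} = { '(', '*' } — overlaps FOLLOW(L) on { '(' }: CONFLICT
  L → ε: FIRST \ {ε} = { } — this is the only nullable alternative, skip

E, T have no nullable alternative, so no FIRST/FOLLOW check is needed there.

So the grammar has 2 FIRST/FOLLOW conflicts (marked CONFLICT above).

Answer: Yes. L → E T with FOLLOW(L) on { '(' }; L → L '(' with FOLLOW(L) on { '(' }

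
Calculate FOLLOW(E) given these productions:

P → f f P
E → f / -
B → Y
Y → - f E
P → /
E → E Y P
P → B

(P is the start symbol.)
{ $, '-', '/', 'f' }

To compute FOLLOW(E), find every occurrence of E on a right-hand side N → α E β: add FIRST(β) \ {ε}, and if β is empty or nullable also add FOLLOW(N). Iterate to a fixed point.

In Y → - f E: E is at the end, add FOLLOW(Y)
In E → E Y P: E is followed by Y P, add FIRST(Y P) \ {ε} = { '-' }

The FOLLOW sets referred to above (computed the same way, to a fixed point):
  FOLLOW(Y) = { $, '-', '/', 'f' }

Taking the union: FOLLOW(E) = { $, '-', '/', 'f' }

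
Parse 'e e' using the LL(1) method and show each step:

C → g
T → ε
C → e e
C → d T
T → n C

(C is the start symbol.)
Stack is shown with the top on the left.

Stack  Input  Action
--------------------
C $    e e $  output C → e e
e e $  e e $  match 'e'
e $    e $    match 'e'
$      $      accept

The string is accepted.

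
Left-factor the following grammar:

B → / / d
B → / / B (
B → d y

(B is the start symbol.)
B → / / B'
B' → d
B' → B (
B → d y

Left-factoring transforms A → αβ₁ | αβ₂ into A → αA' and A' → β₁ | β₂
(α is the longest common prefix among the alternatives). Repeat until
no nonterminal has two alternatives with a common prefix.

Round 1: B has alternatives sharing prefix '/ /'. Introduce B': B → / / B'
  Add: B' → d
  Add: B' → B (

No remaining common prefixes — done.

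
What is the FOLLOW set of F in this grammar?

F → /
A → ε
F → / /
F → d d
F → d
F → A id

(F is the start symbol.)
To compute FOLLOW(F), find every occurrence of F on a right-hand side N → α F β: add FIRST(β) \ {ε}, and if β is empty or nullable also add FOLLOW(N). Iterate to a fixed point.

F is the start symbol, so $ ∈ FOLLOW(F).
F does not occur on any right-hand side.

Taking the union: FOLLOW(F) = { $ }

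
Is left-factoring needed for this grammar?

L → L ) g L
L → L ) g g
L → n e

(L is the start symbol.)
Yes, L has productions with common prefix 'L ) g'

Left-factoring is needed when two productions for the same non-terminal
share a common prefix on the right-hand side.

Productions for L:
  L → L ) g L
  L → L ) g g
  L → n e

Found common prefix 'L ) g' in productions for L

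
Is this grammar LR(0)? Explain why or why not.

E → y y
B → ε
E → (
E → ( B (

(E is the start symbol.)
No. Reduce-reduce conflict: [B → .] and [E → ( .]

A grammar is LR(0) if no state in the canonical LR(0) collection has:
  - both a shift item (dot before a terminal) and a complete item (shift-reduce conflict), or
  - two or more complete items (reduce-reduce conflict; the accept item [E' → E .] counts as a complete item here).

Augment with E' → E and build the canonical LR(0) collection (I0 = CLOSURE({[E' → . E]}), then GOTO on every symbol after a dot until no new states appear). It has 7 states:
  I0: { [E → . ( B (], [E → . (], [E → . y y], [E' → . E] }  — shift
  I1: { [B → .], [E → ( . B (], [E → ( .] }  — 2 reduces
  I2: { [E' → E .] }  — accept
  I3: { [E → y . y] }  — shift
  I4: { [E → y y .] }  — reduce
  I5: { [E → ( B . (] }  — shift
  I6: { [E → ( B ( .] }  — reduce

Conflict in state I1:
  Reduce-reduce conflict: [B → .] and [E → ( .]
So the grammar is NOT LR(0).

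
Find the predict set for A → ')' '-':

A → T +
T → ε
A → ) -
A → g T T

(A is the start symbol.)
{ ')' }

PREDICT(A → ')' '-') = (FIRST(RHS) \ {ε}) ∪ (FOLLOW(A) if ε ∈ FIRST(RHS), i.e. RHS ⇒* ε)
FIRST(')' '-') = { ')' }
ε ∉ FIRST(')' '-'), so FOLLOW(A) is not added.
PREDICT(A → ')' '-') = { ')' }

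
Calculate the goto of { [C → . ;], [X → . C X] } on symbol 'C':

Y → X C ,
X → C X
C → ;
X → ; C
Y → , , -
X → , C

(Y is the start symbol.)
GOTO(I, 'C') = CLOSURE({ [A → αX.β] : [A → α.Xβ] ∈ I, X = 'C' })

Items with dot before 'C', with the dot advanced:
  [X → . C X] → [X → C . X]
Closure of the advanced items:
  [X → C . X] has the dot before X: add [X → . C X], [X → . ; C], [X → . , C]
  [X → . C X] has the dot before C: add [C → . ;]

GOTO = { [C → . ;], [X → . , C], [X → . ; C], [X → . C X], [X → C . X] }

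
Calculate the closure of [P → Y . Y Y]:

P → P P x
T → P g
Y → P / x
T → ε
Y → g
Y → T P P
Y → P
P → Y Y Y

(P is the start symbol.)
{ [P → . P P x], [P → . Y Y Y], [P → Y . Y Y], [T → . P g], [T → .], [Y → . P / x], [Y → . P], [Y → . T P P], [Y → . g] }

To compute CLOSURE, for each item [A → α.Bβ] where B is a non-terminal, add [B → .γ] for all productions B → γ; repeat for the newly added items until nothing changes.

Start with: [P → Y . Y Y]
  [P → Y . Y Y] has the dot before Y: add [Y → . P / x], [Y → . g], [Y → . T P P], [Y → . P]
  [Y → . P / x] has the dot before P: add [P → . P P x], [P → . Y Y Y]
  [Y → . T P P] has the dot before T: add [T → . P g], [T → .]
No further items can be added.

CLOSURE = { [P → . P P x], [P → . Y Y Y], [P → Y . Y Y], [T → . P g], [T → .], [Y → . P / x], [Y → . P], [Y → . T P P], [Y → . g] }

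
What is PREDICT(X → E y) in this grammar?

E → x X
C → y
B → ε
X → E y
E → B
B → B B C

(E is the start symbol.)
{ 'x', 'y' }

PREDICT(X → E y) = (FIRST(RHS) \ {ε}) ∪ (FOLLOW(X) if ε ∈ FIRST(RHS), i.e. RHS ⇒* ε)
FIRST(E) = { 'x', 'y', ε }
FIRST(E y) = { 'x', 'y' }
ε ∉ FIRST(E y), so FOLLOW(X) is not added.
PREDICT(X → E y) = { 'x', 'y' }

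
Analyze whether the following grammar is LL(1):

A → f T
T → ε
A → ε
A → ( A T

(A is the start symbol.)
Relevant sets:
  FOLLOW(A) = { $ }

For A:
  PREDICT(A → f T) = { 'f' }
  PREDICT(A → ε) = { $ }
  PREDICT(A → '(' A T) = { '(' }
T has a single production, so nothing to check there.

All predict sets are disjoint. The grammar IS LL(1).

Answer: Yes, the grammar is LL(1).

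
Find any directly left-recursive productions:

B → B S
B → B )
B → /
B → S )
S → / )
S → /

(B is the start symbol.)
Yes, B is left-recursive

B → B S: LEFT RECURSIVE (starts with B)
B → B ): LEFT RECURSIVE (starts with B)
B → /: starts with '/'
B → S ): starts with S
S → / ): starts with '/'
S → /: starts with '/'

The grammar has direct left recursion on: B.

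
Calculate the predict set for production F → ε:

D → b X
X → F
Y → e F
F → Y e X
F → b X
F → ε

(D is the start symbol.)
PREDICT(F → ε) = (FIRST(RHS) \ {ε}) ∪ (FOLLOW(F) if ε ∈ FIRST(RHS), i.e. RHS ⇒* ε)
The right-hand side is ε (FIRST(ε) = { ε }), so the predict set is FOLLOW(F) = { $, 'e' }
PREDICT(F → ε) = { $, 'e' }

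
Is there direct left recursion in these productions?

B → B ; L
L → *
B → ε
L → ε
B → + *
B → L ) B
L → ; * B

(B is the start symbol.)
Yes, B is left-recursive

Direct left recursion occurs when N → N α for some non-terminal N (the right-hand side begins with the left-hand side itself).

B → B ; L: LEFT RECURSIVE (starts with B)
L → *: starts with '*'
B → ε: starts with ε
L → ε: starts with ε
B → + *: starts with '+'
B → L ) B: starts with L
L → ; * B: starts with ';'

The grammar has direct left recursion on: B.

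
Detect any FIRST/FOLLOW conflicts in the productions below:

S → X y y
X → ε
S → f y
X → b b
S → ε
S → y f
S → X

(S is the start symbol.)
A FIRST/FOLLOW conflict occurs when a non-terminal N has a nullable alternative N → β (β ⇒* ε) and another alternative N → α with FIRST(α) ∩ FOLLOW(N) ≠ ∅: on such a lookahead the parser cannot decide between expanding α and letting N vanish via β.

Nullable non-terminals: S, X.
FIRST sets used below: FIRST(X) = { 'b', ε }

S: nullable alternative(s) S → ε, S → X; FOLLOW(S) = { $ }
  S → X y y: FIRST \ {ε} = { 'b', 'y' } — disjoint from FOLLOW(S)
  S → f y: FIRST \ {ε} = { 'f' } — disjoint from FOLLOW(S)
  S → ε: FIRST \ {ε} = { } — disjoint from FOLLOW(S)
  S → y f: FIRST \ {ε} = { 'y' } — disjoint from FOLLOW(S)
  S → X: FIRST \ {ε} = { 'b' } — disjoint from FOLLOW(S)

X: nullable alternative(s) X → ε; FOLLOW(X) = { $, 'y' }
  X → ε: FIRST \ {ε} = { } — this is the only nullable alternative, skip
  X → b b: FIRST \ {ε} = { 'b' } — disjoint from FOLLOW(X)

No FIRST/FOLLOW conflicts found.

Answer: No FIRST/FOLLOW conflicts.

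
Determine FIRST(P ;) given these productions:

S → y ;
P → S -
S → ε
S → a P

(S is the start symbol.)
{ '-', 'a', 'y' }

FIRST sets of the non-terminals involved (from the grammar, by fixed-point iteration):
  FIRST(P) = { '-', 'a', 'y' }

To compute FIRST(P ;), process the symbols left to right:
Symbol P is a non-terminal. Add FIRST(P) \ {ε} = { '-', 'a', 'y' }
P is not nullable (ε ∉ FIRST(P)), so stop here.
FIRST(P ;) = { '-', 'a', 'y' }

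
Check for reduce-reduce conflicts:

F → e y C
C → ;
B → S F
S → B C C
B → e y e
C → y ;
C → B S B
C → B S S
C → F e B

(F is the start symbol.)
No reduce-reduce conflicts

Augment with F' → F and build the canonical LR(0) collection (I0 = CLOSURE({[F' → . F]}), then GOTO on every symbol after a dot until no new states appear). It has 25 states:
  I0: { [F → . e y C], [F' → . F] }  — shift
  I1: { [F' → F .] }  — accept
  I2: { [F → e . y C] }  — shift
  I3: { [B → . S F], [B → . e y e], [C → . ;], [C → . B S B], [C → . B S S], [C → . F e B], [C → . y ;], [F → . e y C], [F → e y . C], [S → . B C C] }  — shift
  I4: { [C → ; .] }  — reduce
  I5: { [B → . S F], [B → . e y e], [C → . ;], [C → . B S B], [C → . B S S], [C → . F e B], [C → . y ;], [C → B . S B], [C → B . S S], [F → . e y C], [S → . B C C], [S → B . C C] }  — shift
  I6: { [F → e y C .] }  — reduce
  I7: { [C → F . e B] }  — shift
  I8: { [B → S . F], [F → . e y C] }  — shift
  I9: { [B → e . y e], [F → e . y C] }  — shift
  I10: { [C → y . ;] }  — shift
  I11: { [C → y ; .] }  — reduce
  I12: { [B → . S F], [B → . e y e], [B → e y . e], [C → . ;], [C → . B S B], [C → . B S S], [C → . F e B], [C → . y ;], [F → . e y C], [F → e y . C], [S → . B C C] }  — shift
  I13: { [B → e . y e], [B → e y e .], [F → e . y C] }  — shift, reduce
  I14: { [B → S F .] }  — reduce
  I15: { [B → . S F], [B → . e y e], [C → F e . B], [S → . B C C] }  — shift
  I16: { [B → . S F], [B → . e y e], [C → . ;], [C → . B S B], [C → . B S S], [C → . F e B], [C → . y ;], [C → F e B .], [F → . e y C], [S → . B C C], [S → B . C C] }  — shift, reduce
  I17: { [B → e . y e] }  — shift
  I18: { [B → e y . e] }  — shift
  I19: { [B → e y e .] }  — reduce
  I20: { [B → . S F], [B → . e y e], [C → . ;], [C → . B S B], [C → . B S S], [C → . F e B], [C → . y ;], [F → . e y C], [S → . B C C], [S → B C . C] }  — shift
  I21: { [S → B C C .] }  — reduce
  I22: { [B → . S F], [B → . e y e], [B → S . F], [C → B S . B], [C → B S . S], [F → . e y C], [S → . B C C] }  — shift
  I23: { [B → . S F], [B → . e y e], [C → . ;], [C → . B S B], [C → . B S S], [C → . F e B], [C → . y ;], [C → B S B .], [F → . e y C], [S → . B C C], [S → B . C C] }  — shift, reduce
  I24: { [B → S . F], [C → B S S .], [F → . e y C] }  — shift, reduce

No state contains more than one complete item.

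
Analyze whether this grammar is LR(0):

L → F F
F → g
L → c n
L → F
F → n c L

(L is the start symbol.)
No. Shift-reduce conflict between [L → F .] and [F → . g]

A grammar is LR(0) if no state in the canonical LR(0) collection has:
  - both a shift item (dot before a terminal) and a complete item (shift-reduce conflict), or
  - two or more complete items (reduce-reduce conflict; the accept item [L' → L .] counts as a complete item here).

Augment with L' → L and build the canonical LR(0) collection (I0 = CLOSURE({[L' → . L]}), then GOTO on every symbol after a dot until no new states appear). It has 10 states:
  I0: { [F → . g], [F → . n c L], [L → . F F], [L → . F], [L → . c n], [L' → . L] }  — shift
  I1: { [F → . g], [F → . n c L], [L → F . F], [L → F .] }  — shift, reduce
  I2: { [L' → L .] }  — accept
  I3: { [L → c . n] }  — shift
  I4: { [F → g .] }  — reduce
  I5: { [F → n . c L] }  — shift
  I6: { [F → . g], [F → . n c L], [F → n c . L], [L → . F F], [L → . F], [L → . c n] }  — shift
  I7: { [F → n c L .] }  — reduce
  I8: { [L → c n .] }  — reduce
  I9: { [L → F F .] }  — reduce

Conflict in state I1:
  Shift-reduce conflict between [L → F .] and [F → . g]
So the grammar is NOT LR(0).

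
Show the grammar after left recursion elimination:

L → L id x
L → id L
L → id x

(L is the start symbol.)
L is directly left-recursive. The standard transformation for
  A → A α₁ | ... | A α_m | β₁ | ... | β_n
is
  A  → β₁ A' | ... | β_n A'
  A' → α₁ A' | ... | α_m A' | ε

L → id L becomes L → id L L'
L → id x becomes L → id x L'
L → L id x becomes L' → id x L'
Add L' → ε

Resulting grammar:
L → id L L'
L → id x L'
L' → id x L'
L' → ε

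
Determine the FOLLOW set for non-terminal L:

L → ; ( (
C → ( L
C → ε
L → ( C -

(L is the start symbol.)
L is the start symbol, so $ ∈ FOLLOW(L).
In C → ( L: L is at the end, add FOLLOW(C)

The FOLLOW sets referred to above (computed the same way, to a fixed point):
  FOLLOW(C) = { '-' }

Taking the union: FOLLOW(L) = { $, '-' }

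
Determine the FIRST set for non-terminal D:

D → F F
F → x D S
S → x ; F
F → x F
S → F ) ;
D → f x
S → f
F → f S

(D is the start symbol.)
FIRST sets of the other non-terminals involved (by the same procedure, iterated to a fixed point):
  FIRST(F) = { 'f', 'x' }

From D → F F:
  - F is a non-terminal: add FIRST(F) \ {ε} = { 'f', 'x' }
    F is not nullable, so stop
From D → f x:
  - f is a terminal: add 'f' and stop

Collecting: FIRST(D) = { 'f', 'x' }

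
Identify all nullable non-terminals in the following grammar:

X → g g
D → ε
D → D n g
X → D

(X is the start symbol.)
A non-terminal is nullable if it can derive ε (the empty string): either it has an ε-production, or it has a production whose right-hand side consists entirely of nullable non-terminals.

ε-productions: D → ε
So D is immediately nullable.
X → D: every symbol on the right is nullable, so X is nullable too.
Every non-terminal is now nullable.
Nullable = { 'D', 'X' }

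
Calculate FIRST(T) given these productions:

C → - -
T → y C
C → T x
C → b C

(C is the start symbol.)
To compute FIRST(T), examine every production with T on the left-hand side, reading each right-hand side left to right until a non-nullable symbol is reached.

From T → y C:
  - y is a terminal: add 'y' and stop

Collecting: FIRST(T) = { 'y' }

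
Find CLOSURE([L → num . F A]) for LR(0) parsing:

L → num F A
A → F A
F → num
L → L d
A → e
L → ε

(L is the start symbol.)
{ [F → . num], [L → num . F A] }

Start with: [L → num . F A]
  [L → num . F A] has the dot before F: add [F → . num]
No further items can be added.

CLOSURE = { [F → . num], [L → num . F A] }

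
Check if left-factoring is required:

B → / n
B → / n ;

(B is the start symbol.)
Left-factoring is needed when two productions for the same non-terminal
share a common prefix on the right-hand side.

Productions for B:
  B → / n
  B → / n ;

Found common prefix '/ n' in productions for B

Answer: Yes, B has productions with common prefix '/ n'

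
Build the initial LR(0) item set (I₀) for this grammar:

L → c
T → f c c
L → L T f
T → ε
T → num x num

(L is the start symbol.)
{ [L → . L T f], [L → . c], [L' → . L] }

First, augment the grammar with L' → L
I₀ = CLOSURE({ [L' → . L] }):
  [L' → . L] has the dot before L: add [L → . c], [L → . L T f]
No further items can be added.

I₀ = { [L → . L T f], [L → . c], [L' → . L] }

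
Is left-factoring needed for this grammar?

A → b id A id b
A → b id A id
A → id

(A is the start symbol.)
Yes, A has productions with common prefix 'b id A id'

Left-factoring is needed when two productions for the same non-terminal
share a common prefix on the right-hand side.

Productions for A:
  A → b id A id b
  A → b id A id
  A → id

Found common prefix 'b id A id' in productions for A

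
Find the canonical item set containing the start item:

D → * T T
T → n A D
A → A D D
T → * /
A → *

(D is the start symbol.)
{ [D → . * T T], [D' → . D] }

First, augment the grammar with D' → D
I₀ = CLOSURE({ [D' → . D] }):
  [D' → . D] has the dot before D: add [D → . * T T]
No further items can be added.

I₀ = { [D → . * T T], [D' → . D] }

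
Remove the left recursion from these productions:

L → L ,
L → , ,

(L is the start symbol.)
L is directly left-recursive. The standard transformation for
  A → A α₁ | ... | A α_m | β₁ | ... | β_n
is
  A  → β₁ A' | ... | β_n A'
  A' → α₁ A' | ... | α_m A' | ε

L → , , becomes L → , , L'
L → L , becomes L' → , L'
Add L' → ε

Resulting grammar:
L → , , L'
L' → , L'
L' → ε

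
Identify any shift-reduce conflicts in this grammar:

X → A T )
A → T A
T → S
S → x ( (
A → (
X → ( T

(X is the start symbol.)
Augment with X' → X and build the canonical LR(0) collection (I0 = CLOSURE({[X' → . X]}), then GOTO on every symbol after a dot until no new states appear). It has 14 states:
  I0: { [A → . (], [A → . T A], [S → . x ( (], [T → . S], [X → . ( T], [X → . A T )], [X' → . X] }  — shift
  I1: { [A → ( .], [S → . x ( (], [T → . S], [X → ( . T] }  — shift, reduce
  I2: { [S → . x ( (], [T → . S], [X → A . T )] }  — shift
  I3: { [T → S .] }  — reduce
  I4: { [A → . (], [A → . T A], [A → T . A], [S → . x ( (], [T → . S] }  — shift
  I5: { [X' → X .] }  — accept
  I6: { [S → x . ( (] }  — shift
  I7: { [S → x ( . (] }  — shift
  I8: { [S → x ( ( .] }  — reduce
  I9: { [A → ( .] }  — reduce
  I10: { [A → T A .] }  — reduce
  I11: { [X → A T . )] }  — shift
  I12: { [X → A T ) .] }  — reduce
  I13: { [X → ( T .] }  — reduce

I1 contains reduce item [A → ( .] and shift item [S → . x ( (] — shift-reduce conflict.

Answer: Yes — I1: [A → ( .] vs [S → . x ( (]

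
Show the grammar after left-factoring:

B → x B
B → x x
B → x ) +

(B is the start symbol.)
Left-factoring transforms A → αβ₁ | αβ₂ into A → αA' and A' → β₁ | β₂
(α is the longest common prefix among the alternatives). Repeat until
no nonterminal has two alternatives with a common prefix.

Round 1: B has alternatives sharing prefix 'x'. Introduce B': B → x B'
  Add: B' → B
  Add: B' → x
  Add: B' → ) +

No remaining common prefixes — done.

Resulting grammar:
B → x B'
B' → B
B' → x
B' → ) +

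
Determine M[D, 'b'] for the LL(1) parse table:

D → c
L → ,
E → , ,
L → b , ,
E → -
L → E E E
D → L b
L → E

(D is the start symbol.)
D → L b

To find M[D, 'b'], we find productions for D where 'b' is in the predict set (PREDICT(N → α) = (FIRST(α) \ {ε}) ∪ (FOLLOW(N) if α ⇒* ε)).

Relevant sets:
  FIRST(L) = { ',', '-', 'b' }

D → c: PREDICT = { 'c' }
D → L b: PREDICT = { ',', '-', 'b' }
  'b' is in predict set, so this production goes in M[D, 'b']

M[D, 'b'] = D → L b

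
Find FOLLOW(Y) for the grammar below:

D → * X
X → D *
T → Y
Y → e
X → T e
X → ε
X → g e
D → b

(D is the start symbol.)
{ 'e' }

In T → Y: Y is at the end, add FOLLOW(T)

The FOLLOW sets referred to above (computed the same way, to a fixed point):
  FOLLOW(T) = { 'e' }

Taking the union: FOLLOW(Y) = { 'e' }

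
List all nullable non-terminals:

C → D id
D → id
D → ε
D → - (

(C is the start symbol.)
ε-productions: D → ε
So D is immediately nullable.
No further non-terminal can be added: every production for the remaining non-terminals contains a terminal or a non-nullable non-terminal.
Nullable = { 'D' }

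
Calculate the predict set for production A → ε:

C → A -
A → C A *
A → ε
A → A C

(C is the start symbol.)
PREDICT(A → ε) = (FIRST(RHS) \ {ε}) ∪ (FOLLOW(A) if ε ∈ FIRST(RHS), i.e. RHS ⇒* ε)
The right-hand side is ε (FIRST(ε) = { ε }), so the predict set is FOLLOW(A) = { '*', '-' }
PREDICT(A → ε) = { '*', '-' }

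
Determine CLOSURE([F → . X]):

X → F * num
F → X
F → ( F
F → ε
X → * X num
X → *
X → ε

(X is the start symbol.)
{ [F → . ( F], [F → . X], [F → .], [X → . * X num], [X → . *], [X → . F * num], [X → .] }

To compute CLOSURE, for each item [A → α.Bβ] where B is a non-terminal, add [B → .γ] for all productions B → γ; repeat for the newly added items until nothing changes.

Start with: [F → . X]
  [F → . X] has the dot before X: add [X → . F * num], [X → . * X num], [X → . *], [X → .]
  [X → . F * num] has the dot before F: add [F → . ( F], [F → .]
No further items can be added.

CLOSURE = { [F → . ( F], [F → . X], [F → .], [X → . * X num], [X → . *], [X → . F * num], [X → .] }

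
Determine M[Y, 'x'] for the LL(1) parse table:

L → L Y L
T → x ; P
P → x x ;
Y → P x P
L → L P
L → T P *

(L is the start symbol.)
To find M[Y, 'x'], we find productions for Y where 'x' is in the predict set (PREDICT(N → α) = (FIRST(α) \ {ε}) ∪ (FOLLOW(N) if α ⇒* ε)).

Relevant sets:
  FIRST(P) = { 'x' }

Y → P x P: PREDICT = { 'x' }
  'x' is in predict set, so this production goes in M[Y, 'x']

M[Y, 'x'] = Y → P x P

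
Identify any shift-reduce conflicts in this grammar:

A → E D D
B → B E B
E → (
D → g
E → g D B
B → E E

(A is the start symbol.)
A shift-reduce conflict occurs when an LR(0) state has both:
  - a complete (reduce) item [A → α .] (dot at the end), and
  - a shift item [B → β . c γ] (dot before a terminal).

Augment with A' → A and build the canonical LR(0) collection (I0 = CLOSURE({[A' → . A]}), then GOTO on every symbol after a dot until no new states appear). It has 14 states:
  I0: { [A → . E D D], [A' → . A], [E → . (], [E → . g D B] }  — shift
  I1: { [E → ( .] }  — reduce
  I2: { [A' → A .] }  — accept
  I3: { [A → E . D D], [D → . g] }  — shift
  I4: { [D → . g], [E → g . D B] }  — shift
  I5: { [B → . B E B], [B → . E E], [E → . (], [E → . g D B], [E → g D . B] }  — shift
  I6: { [D → g .] }  — reduce
  I7: { [B → B . E B], [E → . (], [E → . g D B], [E → g D B .] }  — shift, reduce
  I8: { [B → E . E], [E → . (], [E → . g D B] }  — shift
  I9: { [B → E E .] }  — reduce
  I10: { [B → . B E B], [B → . E E], [B → B E . B], [E → . (], [E → . g D B] }  — shift
  I11: { [B → B . E B], [B → B E B .], [E → . (], [E → . g D B] }  — shift, reduce
  I12: { [A → E D . D], [D → . g] }  — shift
  I13: { [A → E D D .] }  — reduce

I7 contains reduce item [E → g D B .] and shift items [E → . (], [E → . g D B] — shift-reduce conflict.
I11 contains reduce item [B → B E B .] and shift items [E → . (], [E → . g D B] — shift-reduce conflict.

Answer: Yes — I7: [E → g D B .] vs [E → . (]; I11: [B → B E B .] vs [E → . (]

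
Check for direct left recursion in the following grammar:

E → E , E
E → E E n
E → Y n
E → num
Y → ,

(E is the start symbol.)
Yes, E is left-recursive

Direct left recursion occurs when N → N α for some non-terminal N (the right-hand side begins with the left-hand side itself).

E → E , E: LEFT RECURSIVE (starts with E)
E → E E n: LEFT RECURSIVE (starts with E)
E → Y n: starts with Y
E → num: starts with num
Y → ,: starts with ','

The grammar has direct left recursion on: E.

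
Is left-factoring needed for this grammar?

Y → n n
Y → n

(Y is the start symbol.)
Left-factoring is needed when two productions for the same non-terminal
share a common prefix on the right-hand side.

Productions for Y:
  Y → n n
  Y → n

Found common prefix 'n' in productions for Y

Answer: Yes, Y has productions with common prefix 'n'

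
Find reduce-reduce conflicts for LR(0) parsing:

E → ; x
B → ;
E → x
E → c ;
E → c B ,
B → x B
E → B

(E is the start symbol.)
Yes — I9: [B → ; .] vs [E → c ; .]

Augment with E' → E and build the canonical LR(0) collection (I0 = CLOSURE({[E' → . E]}), then GOTO on every symbol after a dot until no new states appear). It has 13 states:
  I0: { [B → . ;], [B → . x B], [E → . ; x], [E → . B], [E → . c ;], [E → . c B ,], [E → . x], [E' → . E] }  — shift
  I1: { [B → ; .], [E → ; . x] }  — shift, reduce
  I2: { [E → B .] }  — reduce
  I3: { [E' → E .] }  — accept
  I4: { [B → . ;], [B → . x B], [E → c . ;], [E → c . B ,] }  — shift
  I5: { [B → . ;], [B → . x B], [B → x . B], [E → x .] }  — shift, reduce
  I6: { [B → ; .] }  — reduce
  I7: { [B → x B .] }  — reduce
  I8: { [B → . ;], [B → . x B], [B → x . B] }  — shift
  I9: { [B → ; .], [E → c ; .] }  — 2 reduces
  I10: { [E → c B . ,] }  — shift
  I11: { [E → c B , .] }  — reduce
  I12: { [E → ; x .] }  — reduce

I9 contains complete items [B → ; .], [E → c ; .] — reduce-reduce conflict.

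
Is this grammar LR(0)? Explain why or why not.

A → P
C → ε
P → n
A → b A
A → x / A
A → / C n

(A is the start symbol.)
Yes, the grammar is LR(0)

A grammar is LR(0) if no state in the canonical LR(0) collection has:
  - both a shift item (dot before a terminal) and a complete item (shift-reduce conflict), or
  - two or more complete items (reduce-reduce conflict; the accept item [A' → A .] counts as a complete item here).

Augment with A' → A and build the canonical LR(0) collection (I0 = CLOSURE({[A' → . A]}), then GOTO on every symbol after a dot until no new states appear). It has 12 states:
  I0: { [A → . / C n], [A → . P], [A → . b A], [A → . x / A], [A' → . A], [P → . n] }  — shift
  I1: { [A → / . C n], [C → .] }  — reduce
  I2: { [A' → A .] }  — accept
  I3: { [A → P .] }  — reduce
  I4: { [A → . / C n], [A → . P], [A → . b A], [A → . x / A], [A → b . A], [P → . n] }  — shift
  I5: { [P → n .] }  — reduce
  I6: { [A → x . / A] }  — shift
  I7: { [A → . / C n], [A → . P], [A → . b A], [A → . x / A], [A → x / . A], [P → . n] }  — shift
  I8: { [A → x / A .] }  — reduce
  I9: { [A → b A .] }  — reduce
  I10: { [A → / C . n] }  — shift
  I11: { [A → / C n .] }  — reduce

Every state is either a pure shift/goto state or contains exactly one complete item and nothing to shift — no conflicts. The grammar is LR(0).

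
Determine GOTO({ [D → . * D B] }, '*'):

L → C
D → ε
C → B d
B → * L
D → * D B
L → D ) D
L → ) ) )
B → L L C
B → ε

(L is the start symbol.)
{ [D → * . D B], [D → . * D B], [D → .] }

GOTO(I, '*') = CLOSURE({ [A → αX.β] : [A → α.Xβ] ∈ I, X = '*' })

Items with dot before '*', with the dot advanced:
  [D → . * D B] → [D → * . D B]
Closure of the advanced items:
  [D → * . D B] has the dot before D: add [D → .], [D → . * D B]

GOTO = { [D → * . D B], [D → . * D B], [D → .] }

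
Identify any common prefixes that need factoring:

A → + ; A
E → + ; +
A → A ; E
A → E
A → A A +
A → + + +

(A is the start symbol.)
Yes, A has productions with common prefix '+'; A has productions with common prefix 'A'

Left-factoring is needed when two productions for the same non-terminal
share a common prefix on the right-hand side.

Productions for A:
  A → + ; A
  A → A ; E
  A → E
  A → A A +
  A → + + +

Found common prefix '+' in productions for A
Found common prefix 'A' in productions for A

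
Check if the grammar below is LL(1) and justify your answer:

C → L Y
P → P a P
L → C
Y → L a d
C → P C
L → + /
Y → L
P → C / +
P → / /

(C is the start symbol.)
Relevant sets:
  FIRST(L) = { '+', '/' }
  FIRST(P) = { '+', '/' }
  FIRST(C) = { '+', '/' }

For C:
  PREDICT(C → L Y) = { '+', '/' }
  PREDICT(C → P C) = { '+', '/' }
For P:
  PREDICT(P → P a P) = { '+', '/' }
  PREDICT(P → C '/' '+') = { '+', '/' }
  PREDICT(P → '/' '/') = { '/' }
For L:
  PREDICT(L → C) = { '+', '/' }
  PREDICT(L → '+' '/') = { '+' }
For Y:
  PREDICT(Y → L a d) = { '+', '/' }
  PREDICT(Y → L) = { '+', '/' }

Conflict found: Predict set conflict for C: { '+', '/' }
The grammar is NOT LL(1).

Answer: No. Predict set conflict for C: { '+', '/' }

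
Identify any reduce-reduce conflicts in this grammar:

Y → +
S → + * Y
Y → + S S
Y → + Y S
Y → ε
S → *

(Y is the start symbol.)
A reduce-reduce conflict occurs when an LR(0) state has two complete items [A → α .] and [B → β .] — both call for a reduction, and with no lookahead the parser cannot choose between them.

Augment with Y' → Y and build the canonical LR(0) collection (I0 = CLOSURE({[Y' → . Y]}), then GOTO on every symbol after a dot until no new states appear). It has 13 states:
  I0: { [Y → . + S S], [Y → . + Y S], [Y → . +], [Y → .], [Y' → . Y] }  — shift, reduce
  I1: { [S → . *], [S → . + * Y], [Y → + . S S], [Y → + . Y S], [Y → + .], [Y → . + S S], [Y → . + Y S], [Y → . +], [Y → .] }  — shift, 2 reduces
  I2: { [Y' → Y .] }  — accept
  I3: { [S → * .] }  — reduce
  I4: { [S → + . * Y], [S → . *], [S → . + * Y], [Y → + . S S], [Y → + . Y S], [Y → + .], [Y → . + S S], [Y → . + Y S], [Y → . +], [Y → .] }  — shift, 2 reduces
  I5: { [S → . *], [S → . + * Y], [Y → + S . S] }  — shift
  I6: { [S → . *], [S → . + * Y], [Y → + Y . S] }  — shift
  I7: { [S → + . * Y] }  — shift
  I8: { [Y → + Y S .] }  — reduce
  I9: { [S → + * . Y], [Y → . + S S], [Y → . + Y S], [Y → . +], [Y → .] }  — shift, reduce
  I10: { [S → + * Y .] }  — reduce
  I11: { [Y → + S S .] }  — reduce
  I12: { [S → * .], [S → + * . Y], [Y → . + S S], [Y → . + Y S], [Y → . +], [Y → .] }  — shift, 2 reduces

I1 contains complete items [Y → .], [Y → + .] — reduce-reduce conflict.
I4 contains complete items [Y → .], [Y → + .] — reduce-reduce conflict.
I12 contains complete items [S → * .], [Y → .] — reduce-reduce conflict.

Answer: Yes — I1: [Y → .] vs [Y → + .]; I4: [Y → .] vs [Y → + .]; I12: [S → * .] vs [Y → .]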